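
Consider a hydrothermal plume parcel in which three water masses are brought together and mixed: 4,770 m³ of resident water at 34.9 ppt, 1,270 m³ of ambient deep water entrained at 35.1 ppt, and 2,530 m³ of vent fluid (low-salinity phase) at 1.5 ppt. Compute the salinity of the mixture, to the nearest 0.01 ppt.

Weighted by volume,
salt = 4,770×34.9 + 1,270×35.1 + 2,530×1.5 = 166,473 + 44,577 + 3,795 = 214,845
volume = 4,770 + 1,270 + 2,530 = 8,570 m³
S = 214,845 / 8,570 = 25.0694 ppt

25.07 ppt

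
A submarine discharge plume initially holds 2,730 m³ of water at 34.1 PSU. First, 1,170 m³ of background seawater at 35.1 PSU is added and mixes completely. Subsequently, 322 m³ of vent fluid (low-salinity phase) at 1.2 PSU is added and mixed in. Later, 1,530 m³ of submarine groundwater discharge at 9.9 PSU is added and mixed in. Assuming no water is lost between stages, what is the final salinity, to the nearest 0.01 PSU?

Weighted by volume,
Initial salt = 2,730×34.1 = 93,093
After stage 1: salt = 93,093 + 1,170×35.1 = 134,160; volume = 3,900 m³; S = 34.4 PSU
After stage 2: salt = 134,160 + 322×1.2 = 134,546.4; volume = 4,222 m³; S = 31.868 PSU
After stage 3: salt = 134,546.4 + 1,530×9.9 = 149,693.4; volume = 5,752 m³
S = 149,693.4 / 5,752 = 26.0246 PSU

26.02 PSU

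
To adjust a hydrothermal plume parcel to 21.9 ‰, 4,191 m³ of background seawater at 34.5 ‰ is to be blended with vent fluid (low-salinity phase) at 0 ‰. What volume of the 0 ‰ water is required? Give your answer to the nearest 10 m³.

2410 m³

Salt balance: 4,191×34.5 + V×0 = (4,191+V)×21.9
144,589.5 + 0V = 91,782.9 + 21.9V
52,806.6 = 21.9V
V = 2,411.26 m³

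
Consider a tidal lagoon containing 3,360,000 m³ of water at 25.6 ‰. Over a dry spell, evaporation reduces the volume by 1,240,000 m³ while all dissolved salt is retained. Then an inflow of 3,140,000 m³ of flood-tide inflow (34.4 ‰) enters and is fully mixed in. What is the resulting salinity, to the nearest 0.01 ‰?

After evaporation: salt = 3,360,000×25.6 = 86,016,000; volume = 3,360,000 − 1,240,000 = 2,120,000 m³
After mixing: salt = 86,016,000 + 3,140,000×34.4 = 194,032,000; volume = 2,120,000 + 3,140,000 = 5,260,000 m³
S = 194,032,000 / 5,260,000 = 36.8882 ‰

36.89 ‰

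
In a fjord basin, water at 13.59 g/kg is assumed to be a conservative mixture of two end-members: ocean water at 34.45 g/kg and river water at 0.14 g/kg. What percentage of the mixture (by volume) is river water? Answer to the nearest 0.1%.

Let f be the freshwater fraction. Salt balance per unit volume:
f×0.14 + (1−f)×34.45 = 13.59
f = (34.45 − 13.59) / (34.45 − 0.14) = 20.86/34.31 = 0.608

60.8%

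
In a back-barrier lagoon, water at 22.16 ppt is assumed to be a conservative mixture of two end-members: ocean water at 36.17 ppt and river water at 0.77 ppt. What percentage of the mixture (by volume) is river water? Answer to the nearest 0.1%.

Let f be the freshwater fraction. Salt balance per unit volume:
f×0.77 + (1−f)×36.17 = 22.16
f = (36.17 − 22.16) / (36.17 − 0.77) = 14.01/35.4 = 0.3958

39.6%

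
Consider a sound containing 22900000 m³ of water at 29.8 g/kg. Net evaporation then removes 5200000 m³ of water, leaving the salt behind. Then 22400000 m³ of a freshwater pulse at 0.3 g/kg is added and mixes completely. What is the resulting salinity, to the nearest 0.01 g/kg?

17.19 g/kg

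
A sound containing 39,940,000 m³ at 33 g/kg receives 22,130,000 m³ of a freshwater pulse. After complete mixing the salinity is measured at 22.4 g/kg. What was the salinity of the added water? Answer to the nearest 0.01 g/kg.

3.27 g/kg

Salt balance: 39,940,000×33 + 22,130,000×S = 62,070,000×22.4
1,318,020,000 + 22,130,000·S = 1,390,368,000
S = (1,390,368,000 − 1,318,020,000) / 22,130,000 = 3.2692 g/kg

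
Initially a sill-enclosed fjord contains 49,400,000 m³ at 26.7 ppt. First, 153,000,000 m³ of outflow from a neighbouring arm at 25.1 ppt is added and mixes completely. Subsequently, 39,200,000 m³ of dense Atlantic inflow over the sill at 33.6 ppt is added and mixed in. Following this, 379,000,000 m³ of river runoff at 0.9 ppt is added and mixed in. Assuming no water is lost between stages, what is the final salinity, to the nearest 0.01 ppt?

10.99 ppt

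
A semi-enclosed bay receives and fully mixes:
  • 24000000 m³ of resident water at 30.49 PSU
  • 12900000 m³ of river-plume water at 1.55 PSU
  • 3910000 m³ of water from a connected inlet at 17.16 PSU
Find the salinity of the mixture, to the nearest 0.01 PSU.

20.06 PSU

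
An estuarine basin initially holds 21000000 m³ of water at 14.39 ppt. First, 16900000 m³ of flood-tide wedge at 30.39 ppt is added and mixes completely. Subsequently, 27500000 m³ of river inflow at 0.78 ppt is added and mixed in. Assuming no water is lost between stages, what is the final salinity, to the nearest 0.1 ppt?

12.8 ppt

Conserving salt mass:
Initial salt = 21,000,000×14.39 = 302,190,000
After stage 1: salt = 302,190,000 + 16,900,000×30.39 = 815,781,000; volume = 37,900,000 m³; S = 21.525 ppt
After stage 2: salt = 815,781,000 + 27,500,000×0.78 = 837,231,000; volume = 65,400,000 m³
S = 837,231,000 / 65,400,000 = 12.8017 ppt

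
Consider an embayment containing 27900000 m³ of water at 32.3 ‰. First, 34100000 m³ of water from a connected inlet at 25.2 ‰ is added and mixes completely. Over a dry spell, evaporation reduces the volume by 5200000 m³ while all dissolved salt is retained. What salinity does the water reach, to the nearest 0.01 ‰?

30.99 ‰

After mixing: salt = 27,900,000×32.3 + 34,100,000×25.2 = 1,760,490,000; volume = 62,000,000 m³
After evaporation: salt unchanged = 1,760,490,000; volume = 62,000,000 − 5,200,000 = 56,800,000 m³
S = 1,760,490,000 / 56,800,000 = 30.9945 ‰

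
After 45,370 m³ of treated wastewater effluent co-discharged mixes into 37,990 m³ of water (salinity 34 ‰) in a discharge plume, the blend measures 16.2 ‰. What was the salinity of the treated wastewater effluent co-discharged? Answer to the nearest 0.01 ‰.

1.30 ‰

Salt balance: 37,990×34 + 45,370×S = 83,360×16.2
1,291,660 + 45,370·S = 1,350,432
S = (1,350,432 − 1,291,660) / 45,370 = 1.2954 ‰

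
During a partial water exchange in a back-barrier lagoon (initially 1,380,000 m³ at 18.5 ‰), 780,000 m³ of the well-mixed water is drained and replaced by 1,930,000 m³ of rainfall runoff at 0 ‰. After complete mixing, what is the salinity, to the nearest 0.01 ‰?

Remaining after removal: 600,000 m³ at 18.5 ‰ (salt = 11,100,000)
After addition: salt = 11,100,000 + 1,930,000×0 = 11,100,000; volume = 2,530,000 m³
S = 11,100,000 / 2,530,000 = 4.3874 ‰

4.39 ‰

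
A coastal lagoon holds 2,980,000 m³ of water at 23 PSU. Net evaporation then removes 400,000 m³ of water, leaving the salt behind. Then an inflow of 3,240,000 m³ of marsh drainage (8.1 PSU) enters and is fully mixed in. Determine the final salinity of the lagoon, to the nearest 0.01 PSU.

After evaporation: salt = 2,980,000×23 = 68,540,000; volume = 2,980,000 − 400,000 = 2,580,000 m³
After mixing: salt = 68,540,000 + 3,240,000×8.1 = 94,784,000; volume = 2,580,000 + 3,240,000 = 5,820,000 m³
S = 94,784,000 / 5,820,000 = 16.2859 PSU

16.29 PSU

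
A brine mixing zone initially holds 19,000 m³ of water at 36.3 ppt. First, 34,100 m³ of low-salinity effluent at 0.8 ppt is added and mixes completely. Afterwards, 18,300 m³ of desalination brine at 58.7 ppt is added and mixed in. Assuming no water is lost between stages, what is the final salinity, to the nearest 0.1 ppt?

Weighted by volume,
Initial salt = 19,000×36.3 = 689,700
After stage 1: salt = 689,700 + 34,100×0.8 = 716,980; volume = 53,100 m³; S = 13.502 ppt
After stage 2: salt = 716,980 + 18,300×58.7 = 1,791,190; volume = 71,400 m³
S = 1,791,190 / 71,400 = 25.0867 ppt

25.1 ppt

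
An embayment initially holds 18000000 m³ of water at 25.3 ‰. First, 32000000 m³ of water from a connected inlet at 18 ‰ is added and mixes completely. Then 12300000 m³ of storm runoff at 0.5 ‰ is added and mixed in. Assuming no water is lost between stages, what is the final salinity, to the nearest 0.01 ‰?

By conservation of dissolved salt,
Initial salt = 18,000,000×25.3 = 455,400,000
After stage 1: salt = 455,400,000 + 32,000,000×18 = 1,031,400,000; volume = 50,000,000 m³; S = 20.628 ‰
After stage 2: salt = 1,031,400,000 + 12,300,000×0.5 = 1,037,550,000; volume = 62,300,000 m³
S = 1,037,550,000 / 62,300,000 = 16.6541 ‰

16.65 ‰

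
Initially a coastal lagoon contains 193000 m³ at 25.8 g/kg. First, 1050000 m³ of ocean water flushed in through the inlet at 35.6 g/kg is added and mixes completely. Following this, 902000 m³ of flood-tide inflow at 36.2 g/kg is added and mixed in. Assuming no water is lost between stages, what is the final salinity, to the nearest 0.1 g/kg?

Total salt / total volume:
Initial salt = 193,000×25.8 = 4,979,400
After stage 1: salt = 4,979,400 + 1,050,000×35.6 = 42,359,400; volume = 1,243,000 m³; S = 34.078 g/kg
After stage 2: salt = 42,359,400 + 902,000×36.2 = 75,011,800; volume = 2,145,000 m³
S = 75,011,800 / 2,145,000 = 34.9705 g/kg

35.0 g/kg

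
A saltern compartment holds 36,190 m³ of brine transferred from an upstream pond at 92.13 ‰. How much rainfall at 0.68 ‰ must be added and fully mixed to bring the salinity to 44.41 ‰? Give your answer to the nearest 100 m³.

39500 m³

Salt balance: 36,190×92.13 + V×0.68 = (36,190+V)×44.41
3,334,184.7 + 0.68V = 1,607,197.9 + 44.41V
1,726,986.8 = 43.73V
V = 39,492.04 m³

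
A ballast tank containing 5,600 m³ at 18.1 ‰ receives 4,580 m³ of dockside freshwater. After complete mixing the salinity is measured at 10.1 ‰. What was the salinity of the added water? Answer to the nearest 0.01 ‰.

0.32 ‰

Salt balance: 5,600×18.1 + 4,580×S = 10,180×10.1
101,360 + 4,580·S = 102,818
S = (102,818 − 101,360) / 4,580 = 0.3183 ‰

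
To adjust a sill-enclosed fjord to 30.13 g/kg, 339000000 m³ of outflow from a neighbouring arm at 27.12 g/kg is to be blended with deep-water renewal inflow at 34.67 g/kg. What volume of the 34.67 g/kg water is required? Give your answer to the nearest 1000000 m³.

Salt balance: 339,000,000×27.12 + V×34.67 = (339,000,000+V)×30.13
9,193,680,000 + 34.67V = 10,214,070,000 + 30.13V
1,020,390,000 = 4.54V
V = 224,755,506.61 m³

225000000 m³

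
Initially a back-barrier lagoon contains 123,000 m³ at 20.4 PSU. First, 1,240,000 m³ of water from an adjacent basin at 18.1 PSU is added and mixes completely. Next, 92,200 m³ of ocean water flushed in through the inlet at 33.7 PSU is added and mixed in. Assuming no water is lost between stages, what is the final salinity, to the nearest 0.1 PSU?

Weighted by volume,
Initial salt = 123,000×20.4 = 2,509,200
After stage 1: salt = 2,509,200 + 1,240,000×18.1 = 24,953,200; volume = 1,363,000 m³; S = 18.308 PSU
After stage 2: salt = 24,953,200 + 92,200×33.7 = 28,060,340; volume = 1,455,200 m³
S = 28,060,340 / 1,455,200 = 19.2828 PSU

19.3 PSU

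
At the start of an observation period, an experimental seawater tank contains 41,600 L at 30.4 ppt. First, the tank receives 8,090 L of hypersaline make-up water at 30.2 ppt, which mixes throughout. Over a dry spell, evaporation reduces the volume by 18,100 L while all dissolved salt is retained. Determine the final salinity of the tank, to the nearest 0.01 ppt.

47.77 ppt

After mixing: salt = 41,600×30.4 + 8,090×30.2 = 1,508,958; volume = 49,690 L
After evaporation: salt unchanged = 1,508,958; volume = 49,690 − 18,100 = 31,590 L
S = 1,508,958 / 31,590 = 47.767 ppt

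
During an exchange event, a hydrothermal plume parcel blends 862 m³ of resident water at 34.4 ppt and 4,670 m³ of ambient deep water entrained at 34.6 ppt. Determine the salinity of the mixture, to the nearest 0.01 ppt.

Mass of salt is conserved:
salt = 862×34.4 + 4,670×34.6 = 29,652.8 + 161,582 = 191,234.8
volume = 862 + 4,670 = 5,532 m³
S = 191,234.8 / 5,532 = 34.5688 ppt

34.57 ppt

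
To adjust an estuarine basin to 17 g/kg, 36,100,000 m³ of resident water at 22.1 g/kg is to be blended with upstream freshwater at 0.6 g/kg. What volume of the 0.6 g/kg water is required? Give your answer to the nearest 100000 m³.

11200000 m³

Salt balance: 36,100,000×22.1 + V×0.6 = (36,100,000+V)×17
797,810,000 + 0.6V = 613,700,000 + 17V
184,110,000 = 16.4V
V = 11,226,219.51 m³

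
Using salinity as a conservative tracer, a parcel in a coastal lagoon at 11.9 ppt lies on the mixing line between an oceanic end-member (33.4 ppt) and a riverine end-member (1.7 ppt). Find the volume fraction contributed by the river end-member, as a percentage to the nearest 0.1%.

67.8%

Let f be the freshwater fraction. Salt balance per unit volume:
f×1.7 + (1−f)×33.4 = 11.9
f = (33.4 − 11.9) / (33.4 − 1.7) = 21.5/31.7 = 0.6782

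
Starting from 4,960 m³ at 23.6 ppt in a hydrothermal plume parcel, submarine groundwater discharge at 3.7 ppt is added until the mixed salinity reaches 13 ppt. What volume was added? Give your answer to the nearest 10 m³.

5650 m³

Salt balance: 4,960×23.6 + V×3.7 = (4,960+V)×13
117,056 + 3.7V = 64,480 + 13V
52,576 = 9.3V
V = 5,653.33 m³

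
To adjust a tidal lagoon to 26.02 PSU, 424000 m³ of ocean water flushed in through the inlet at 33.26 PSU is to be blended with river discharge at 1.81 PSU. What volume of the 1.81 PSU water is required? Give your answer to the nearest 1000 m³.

127000 m³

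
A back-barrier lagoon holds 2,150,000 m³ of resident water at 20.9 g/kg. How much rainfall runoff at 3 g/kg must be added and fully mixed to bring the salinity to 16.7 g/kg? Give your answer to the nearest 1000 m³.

659000 m³

Salt balance: 2,150,000×20.9 + V×3 = (2,150,000+V)×16.7
44,935,000 + 3V = 35,905,000 + 16.7V
9,030,000 = 13.7V
V = 659,124.09 m³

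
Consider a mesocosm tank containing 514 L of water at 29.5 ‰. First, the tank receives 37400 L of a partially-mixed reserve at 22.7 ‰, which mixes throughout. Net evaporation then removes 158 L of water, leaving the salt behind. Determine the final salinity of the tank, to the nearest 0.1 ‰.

22.9 ‰

After mixing: salt = 514×29.5 + 37,400×22.7 = 864,143; volume = 37,914 L
After evaporation: salt unchanged = 864,143; volume = 37,914 − 158 = 37,756 L
S = 864,143 / 37,756 = 22.8876 ‰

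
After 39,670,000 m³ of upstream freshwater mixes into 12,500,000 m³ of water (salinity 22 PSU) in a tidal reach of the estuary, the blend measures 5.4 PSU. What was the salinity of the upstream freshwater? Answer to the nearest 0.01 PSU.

0.17 PSU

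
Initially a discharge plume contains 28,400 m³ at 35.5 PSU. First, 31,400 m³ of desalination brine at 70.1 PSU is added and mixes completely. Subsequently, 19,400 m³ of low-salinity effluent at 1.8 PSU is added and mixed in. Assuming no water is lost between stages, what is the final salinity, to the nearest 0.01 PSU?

40.96 PSU

By conservation of dissolved salt,
Initial salt = 28,400×35.5 = 1,008,200
After stage 1: salt = 1,008,200 + 31,400×70.1 = 3,209,340; volume = 59,800 m³; S = 53.668 PSU
After stage 2: salt = 3,209,340 + 19,400×1.8 = 3,244,260; volume = 79,200 m³
S = 3,244,260 / 79,200 = 40.9629 PSU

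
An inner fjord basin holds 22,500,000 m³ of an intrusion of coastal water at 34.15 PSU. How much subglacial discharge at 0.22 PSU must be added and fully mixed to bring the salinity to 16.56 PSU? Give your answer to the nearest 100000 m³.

24200000 m³

Salt balance: 22,500,000×34.15 + V×0.22 = (22,500,000+V)×16.56
768,375,000 + 0.22V = 372,600,000 + 16.56V
395,775,000 = 16.34V
V = 24,221,236.23 m³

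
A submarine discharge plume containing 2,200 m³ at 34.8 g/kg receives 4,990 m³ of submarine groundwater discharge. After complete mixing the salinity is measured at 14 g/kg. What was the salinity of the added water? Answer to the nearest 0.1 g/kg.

4.8 g/kg

Salt balance: 2,200×34.8 + 4,990×S = 7,190×14
76,560 + 4,990·S = 100,660
S = (100,660 − 76,560) / 4,990 = 4.8297 g/kg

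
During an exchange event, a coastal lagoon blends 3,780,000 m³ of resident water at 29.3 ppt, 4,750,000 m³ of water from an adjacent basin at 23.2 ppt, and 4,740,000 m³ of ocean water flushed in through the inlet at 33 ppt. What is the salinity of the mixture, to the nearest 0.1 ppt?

Salt balance:
salt = 3,780,000×29.3 + 4,750,000×23.2 + 4,740,000×33 = 110,754,000 + 110,200,000 + 156,420,000 = 377,374,000
volume = 3,780,000 + 4,750,000 + 4,740,000 = 13,270,000 m³
S = 377,374,000 / 13,270,000 = 28.438 ppt

28.4 ppt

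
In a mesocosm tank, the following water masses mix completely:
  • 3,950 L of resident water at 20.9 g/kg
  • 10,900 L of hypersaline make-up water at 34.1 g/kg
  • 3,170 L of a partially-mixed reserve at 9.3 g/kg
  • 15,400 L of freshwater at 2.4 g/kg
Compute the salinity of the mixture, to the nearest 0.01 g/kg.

15.58 g/kg

Weighted by volume,
salt = 3,950×20.9 + 10,900×34.1 + 3,170×9.3 + 15,400×2.4 = 82,555 + 371,690 + 29,481 + 36,960 = 520,686
volume = 3,950 + 10,900 + 3,170 + 15,400 = 33,420 L
S = 520,686 / 33,420 = 15.5801 g/kg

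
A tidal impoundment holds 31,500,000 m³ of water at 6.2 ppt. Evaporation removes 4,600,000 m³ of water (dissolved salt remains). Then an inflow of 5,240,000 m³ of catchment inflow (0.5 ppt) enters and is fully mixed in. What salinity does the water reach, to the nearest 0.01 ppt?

6.16 ppt

After evaporation: salt = 31,500,000×6.2 = 195,300,000; volume = 31,500,000 − 4,600,000 = 26,900,000 m³
After mixing: salt = 195,300,000 + 5,240,000×0.5 = 197,920,000; volume = 26,900,000 + 5,240,000 = 32,140,000 m³
S = 197,920,000 / 32,140,000 = 6.1581 ppt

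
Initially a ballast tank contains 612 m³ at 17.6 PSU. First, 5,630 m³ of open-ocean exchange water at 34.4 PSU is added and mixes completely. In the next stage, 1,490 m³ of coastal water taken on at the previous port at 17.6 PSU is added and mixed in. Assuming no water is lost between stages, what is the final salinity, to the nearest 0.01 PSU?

29.83 PSU

Total salt / total volume:
Initial salt = 612×17.6 = 10,771.2
After stage 1: salt = 10,771.2 + 5,630×34.4 = 204,443.2; volume = 6,242 m³; S = 32.753 PSU
After stage 2: salt = 204,443.2 + 1,490×17.6 = 230,667.2; volume = 7,732 m³
S = 230,667.2 / 7,732 = 29.8328 PSU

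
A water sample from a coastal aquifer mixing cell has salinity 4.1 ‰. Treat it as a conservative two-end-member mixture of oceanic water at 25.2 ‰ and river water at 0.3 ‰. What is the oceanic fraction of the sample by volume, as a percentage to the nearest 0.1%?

15.3%

Let g be the oceanic fraction. Salt balance per unit volume:
g×25.2 + (1−g)×0.3 = 4.1
g = (4.1 − 0.3) / (25.2 − 0.3) = 3.8/24.9 = 0.1526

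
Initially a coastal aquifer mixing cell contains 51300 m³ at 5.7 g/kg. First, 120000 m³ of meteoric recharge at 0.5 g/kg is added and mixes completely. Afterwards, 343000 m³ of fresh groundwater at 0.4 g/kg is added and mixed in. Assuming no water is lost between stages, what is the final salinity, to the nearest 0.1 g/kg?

Salt balance:
Initial salt = 51,300×5.7 = 292,410
After stage 1: salt = 292,410 + 120,000×0.5 = 352,410; volume = 171,300 m³; S = 2.057 g/kg
After stage 2: salt = 352,410 + 343,000×0.4 = 489,610; volume = 514,300 m³
S = 489,610 / 514,300 = 0.952 g/kg

1.0 g/kg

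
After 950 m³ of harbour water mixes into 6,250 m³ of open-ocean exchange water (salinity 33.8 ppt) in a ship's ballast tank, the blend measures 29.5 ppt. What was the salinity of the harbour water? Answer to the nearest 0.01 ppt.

Salt balance: 6,250×33.8 + 950×S = 7,200×29.5
211,250 + 950·S = 212,400
S = (212,400 − 211,250) / 950 = 1.2105 ppt

1.21 ppt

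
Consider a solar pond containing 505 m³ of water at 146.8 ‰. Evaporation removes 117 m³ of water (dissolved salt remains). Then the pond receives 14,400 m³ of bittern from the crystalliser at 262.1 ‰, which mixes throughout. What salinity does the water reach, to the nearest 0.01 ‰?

After evaporation: salt = 505×146.8 = 74,134; volume = 505 − 117 = 388 m³
After mixing: salt = 74,134 + 14,400×262.1 = 3,848,374; volume = 388 + 14,400 = 14,788 m³
S = 3,848,374 / 14,788 = 260.2363 ‰

260.24 ‰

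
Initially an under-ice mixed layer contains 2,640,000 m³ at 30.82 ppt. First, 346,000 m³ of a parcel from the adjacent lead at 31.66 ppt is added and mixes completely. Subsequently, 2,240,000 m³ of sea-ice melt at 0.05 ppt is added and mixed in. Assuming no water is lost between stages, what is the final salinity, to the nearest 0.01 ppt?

Weighted by volume,
Initial salt = 2,640,000×30.82 = 81,364,800
After stage 1: salt = 81,364,800 + 346,000×31.66 = 92,319,160; volume = 2,986,000 m³; S = 30.917 ppt
After stage 2: salt = 92,319,160 + 2,240,000×0.05 = 92,431,160; volume = 5,226,000 m³
S = 92,431,160 / 5,226,000 = 17.6868 ppt

17.69 ppt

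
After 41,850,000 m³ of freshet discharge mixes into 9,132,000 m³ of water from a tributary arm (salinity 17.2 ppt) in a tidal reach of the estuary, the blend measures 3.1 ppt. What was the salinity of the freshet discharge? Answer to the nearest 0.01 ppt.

0.02 ppt

Salt balance: 9,132,000×17.2 + 41,850,000×S = 50,982,000×3.1
157,070,400 + 41,850,000·S = 158,044,200
S = (158,044,200 − 157,070,400) / 41,850,000 = 0.0233 ppt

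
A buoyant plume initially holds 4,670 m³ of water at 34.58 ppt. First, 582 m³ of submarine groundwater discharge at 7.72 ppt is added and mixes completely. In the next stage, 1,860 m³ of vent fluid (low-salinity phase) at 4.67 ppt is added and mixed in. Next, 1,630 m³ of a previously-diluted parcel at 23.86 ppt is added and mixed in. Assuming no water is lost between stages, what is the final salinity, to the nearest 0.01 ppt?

24.43 ppt

Conserving salt mass:
Initial salt = 4,670×34.58 = 161,488.6
After stage 1: salt = 161,488.6 + 582×7.72 = 165,981.64; volume = 5,252 m³; S = 31.604 ppt
After stage 2: salt = 165,981.64 + 1,860×4.67 = 174,667.84; volume = 7,112 m³; S = 24.56 ppt
After stage 3: salt = 174,667.84 + 1,630×23.86 = 213,559.64; volume = 8,742 m³
S = 213,559.64 / 8,742 = 24.4292 ppt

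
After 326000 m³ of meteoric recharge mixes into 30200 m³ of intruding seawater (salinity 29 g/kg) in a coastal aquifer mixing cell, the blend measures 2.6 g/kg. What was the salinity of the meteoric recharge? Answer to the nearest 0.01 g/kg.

0.15 g/kg

Salt balance: 30,200×29 + 326,000×S = 356,200×2.6
875,800 + 326,000·S = 926,120
S = (926,120 − 875,800) / 326,000 = 0.1544 g/kg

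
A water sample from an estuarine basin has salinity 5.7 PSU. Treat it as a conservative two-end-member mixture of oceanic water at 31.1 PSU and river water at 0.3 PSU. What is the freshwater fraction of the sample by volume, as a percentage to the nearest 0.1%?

Let f be the freshwater fraction. Salt balance per unit volume:
f×0.3 + (1−f)×31.1 = 5.7
f = (31.1 − 5.7) / (31.1 − 0.3) = 25.4/30.8 = 0.8247

82.5%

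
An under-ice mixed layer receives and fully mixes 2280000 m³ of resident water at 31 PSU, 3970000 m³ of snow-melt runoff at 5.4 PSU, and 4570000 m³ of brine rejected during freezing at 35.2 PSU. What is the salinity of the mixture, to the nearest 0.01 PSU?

23.38 PSU

Total salt / total volume:
salt = 2,280,000×31 + 3,970,000×5.4 + 4,570,000×35.2 = 70,680,000 + 21,438,000 + 160,864,000 = 252,982,000
volume = 2,280,000 + 3,970,000 + 4,570,000 = 10,820,000 m³
S = 252,982,000 / 10,820,000 = 23.381 PSU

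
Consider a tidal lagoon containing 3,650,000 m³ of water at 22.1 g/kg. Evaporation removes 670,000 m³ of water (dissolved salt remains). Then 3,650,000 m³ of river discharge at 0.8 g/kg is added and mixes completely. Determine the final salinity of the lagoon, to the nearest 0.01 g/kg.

After evaporation: salt = 3,650,000×22.1 = 80,665,000; volume = 3,650,000 − 670,000 = 2,980,000 m³
After mixing: salt = 80,665,000 + 3,650,000×0.8 = 83,585,000; volume = 2,980,000 + 3,650,000 = 6,630,000 m³
S = 83,585,000 / 6,630,000 = 12.6071 g/kg

12.61 g/kg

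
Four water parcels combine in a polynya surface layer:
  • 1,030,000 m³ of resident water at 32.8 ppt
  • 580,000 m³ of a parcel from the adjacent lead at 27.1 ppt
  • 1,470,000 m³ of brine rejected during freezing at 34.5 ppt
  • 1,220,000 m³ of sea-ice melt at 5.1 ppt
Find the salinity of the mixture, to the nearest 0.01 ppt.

Conserving salt mass:
salt = 1,030,000×32.8 + 580,000×27.1 + 1,470,000×34.5 + 1,220,000×5.1 = 33,784,000 + 15,718,000 + 50,715,000 + 6,222,000 = 106,439,000
volume = 1,030,000 + 580,000 + 1,470,000 + 1,220,000 = 4,300,000 m³
S = 106,439,000 / 4,300,000 = 24.7533 ppt

24.75 ppt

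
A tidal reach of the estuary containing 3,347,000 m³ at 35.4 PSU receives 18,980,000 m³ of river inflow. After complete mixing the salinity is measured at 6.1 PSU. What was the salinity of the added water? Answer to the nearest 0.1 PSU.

Salt balance: 3,347,000×35.4 + 18,980,000×S = 22,327,000×6.1
118,483,800 + 18,980,000·S = 136,194,700
S = (136,194,700 − 118,483,800) / 18,980,000 = 0.9331 PSU

0.9 PSU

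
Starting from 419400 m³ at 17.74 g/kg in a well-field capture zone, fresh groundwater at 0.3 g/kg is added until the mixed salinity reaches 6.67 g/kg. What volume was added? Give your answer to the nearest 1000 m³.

729000 m³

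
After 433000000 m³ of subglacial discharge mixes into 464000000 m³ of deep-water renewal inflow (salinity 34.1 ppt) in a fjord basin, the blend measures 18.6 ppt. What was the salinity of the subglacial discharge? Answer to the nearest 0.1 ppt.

Salt balance: 464,000,000×34.1 + 433,000,000×S = 897,000,000×18.6
15,822,400,000 + 433,000,000·S = 16,684,200,000
S = (16,684,200,000 − 15,822,400,000) / 433,000,000 = 1.9903 ppt

2.0 ppt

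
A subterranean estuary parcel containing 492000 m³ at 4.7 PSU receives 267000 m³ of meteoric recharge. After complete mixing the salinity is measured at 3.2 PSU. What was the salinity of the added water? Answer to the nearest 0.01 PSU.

0.44 PSU

Salt balance: 492,000×4.7 + 267,000×S = 759,000×3.2
2,312,400 + 267,000·S = 2,428,800
S = (2,428,800 − 2,312,400) / 267,000 = 0.436 PSU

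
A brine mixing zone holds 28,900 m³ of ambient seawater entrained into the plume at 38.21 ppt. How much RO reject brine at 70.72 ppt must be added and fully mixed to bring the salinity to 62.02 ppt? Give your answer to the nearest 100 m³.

Salt balance: 28,900×38.21 + V×70.72 = (28,900+V)×62.02
1,104,269 + 70.72V = 1,792,378 + 62.02V
688,109 = 8.7V
V = 79,092.99 m³

79100 m³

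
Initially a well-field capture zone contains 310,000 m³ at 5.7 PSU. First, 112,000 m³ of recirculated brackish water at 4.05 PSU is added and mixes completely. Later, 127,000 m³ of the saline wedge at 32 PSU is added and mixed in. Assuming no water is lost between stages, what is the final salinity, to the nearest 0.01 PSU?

By conservation of dissolved salt,
Initial salt = 310,000×5.7 = 1,767,000
After stage 1: salt = 1,767,000 + 112,000×4.05 = 2,220,600; volume = 422,000 m³; S = 5.262 PSU
After stage 2: salt = 2,220,600 + 127,000×32 = 6,284,600; volume = 549,000 m³
S = 6,284,600 / 549,000 = 11.4474 PSU

11.45 PSU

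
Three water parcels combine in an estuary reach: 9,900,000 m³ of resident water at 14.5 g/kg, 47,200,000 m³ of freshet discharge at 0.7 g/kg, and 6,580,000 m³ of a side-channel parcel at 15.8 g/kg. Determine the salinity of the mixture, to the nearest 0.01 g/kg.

By conservation of dissolved salt,
salt = 9,900,000×14.5 + 47,200,000×0.7 + 6,580,000×15.8 = 143,550,000 + 33,040,000 + 103,964,000 = 280,554,000
volume = 9,900,000 + 47,200,000 + 6,580,000 = 63,680,000 m³
S = 280,554,000 / 63,680,000 = 4.4057 g/kg

4.41 g/kg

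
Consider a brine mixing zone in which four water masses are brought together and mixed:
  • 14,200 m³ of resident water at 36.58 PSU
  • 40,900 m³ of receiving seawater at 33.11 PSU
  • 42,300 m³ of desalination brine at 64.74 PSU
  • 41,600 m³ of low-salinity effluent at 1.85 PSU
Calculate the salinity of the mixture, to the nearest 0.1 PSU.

33.7 PSU

Total salt / total volume:
salt = 14,200×36.58 + 40,900×33.11 + 42,300×64.74 + 41,600×1.85 = 519,436 + 1,354,199 + 2,738,502 + 76,960 = 4,689,097
volume = 14,200 + 40,900 + 42,300 + 41,600 = 139,000 m³
S = 4,689,097 / 139,000 = 33.735 PSU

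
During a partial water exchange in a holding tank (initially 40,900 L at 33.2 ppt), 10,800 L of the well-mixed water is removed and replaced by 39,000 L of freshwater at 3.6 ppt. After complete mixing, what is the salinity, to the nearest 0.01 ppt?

Remaining after removal: 30,100 L at 33.2 ppt (salt = 999,320)
After addition: salt = 999,320 + 39,000×3.6 = 1,139,720; volume = 69,100 L
S = 1,139,720 / 69,100 = 16.4938 ppt

16.49 ppt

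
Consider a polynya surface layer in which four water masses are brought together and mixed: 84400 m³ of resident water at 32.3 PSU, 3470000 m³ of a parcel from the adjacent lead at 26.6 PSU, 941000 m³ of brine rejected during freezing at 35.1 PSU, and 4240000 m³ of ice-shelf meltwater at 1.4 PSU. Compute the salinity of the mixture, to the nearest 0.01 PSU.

15.34 PSU

Conserving salt mass:
salt = 84,400×32.3 + 3,470,000×26.6 + 941,000×35.1 + 4,240,000×1.4 = 2,726,120 + 92,302,000 + 33,029,100 + 5,936,000 = 133,993,220
volume = 84,400 + 3,470,000 + 941,000 + 4,240,000 = 8,735,400 m³
S = 133,993,220 / 8,735,400 = 15.3391 PSU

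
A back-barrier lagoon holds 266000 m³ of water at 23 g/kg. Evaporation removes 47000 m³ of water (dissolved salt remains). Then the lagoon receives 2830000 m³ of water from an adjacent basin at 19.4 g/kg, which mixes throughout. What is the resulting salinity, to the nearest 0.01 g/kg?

After evaporation: salt = 266,000×23 = 6,118,000; volume = 266,000 − 47,000 = 219,000 m³
After mixing: salt = 6,118,000 + 2,830,000×19.4 = 61,020,000; volume = 219,000 + 2,830,000 = 3,049,000 m³
S = 61,020,000 / 3,049,000 = 20.0131 g/kg

20.01 g/kg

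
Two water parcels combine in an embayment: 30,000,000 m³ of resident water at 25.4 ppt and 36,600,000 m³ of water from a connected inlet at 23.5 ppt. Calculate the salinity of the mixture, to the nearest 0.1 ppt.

24.4 ppt

Salt balance:
salt = 30,000,000×25.4 + 36,600,000×23.5 = 762,000,000 + 860,100,000 = 1,622,100,000
volume = 30,000,000 + 36,600,000 = 66,600,000 m³
S = 1,622,100,000 / 66,600,000 = 24.356 ppt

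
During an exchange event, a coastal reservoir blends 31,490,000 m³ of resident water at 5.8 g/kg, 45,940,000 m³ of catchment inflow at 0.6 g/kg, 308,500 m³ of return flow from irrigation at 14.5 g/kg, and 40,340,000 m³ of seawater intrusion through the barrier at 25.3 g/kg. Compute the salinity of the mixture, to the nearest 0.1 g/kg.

10.5 g/kg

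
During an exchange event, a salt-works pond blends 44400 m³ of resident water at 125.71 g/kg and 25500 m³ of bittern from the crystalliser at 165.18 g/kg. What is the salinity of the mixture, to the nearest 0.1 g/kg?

By conservation of dissolved salt,
salt = 44,400×125.71 + 25,500×165.18 = 5,581,524 + 4,212,090 = 9,793,614
volume = 44,400 + 25,500 = 69,900 m³
S = 9,793,614 / 69,900 = 140.109 g/kg

140.1 g/kg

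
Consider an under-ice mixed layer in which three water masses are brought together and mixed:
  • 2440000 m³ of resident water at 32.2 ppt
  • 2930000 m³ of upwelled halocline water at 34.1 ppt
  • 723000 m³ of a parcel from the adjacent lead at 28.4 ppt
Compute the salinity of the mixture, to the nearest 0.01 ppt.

32.66 ppt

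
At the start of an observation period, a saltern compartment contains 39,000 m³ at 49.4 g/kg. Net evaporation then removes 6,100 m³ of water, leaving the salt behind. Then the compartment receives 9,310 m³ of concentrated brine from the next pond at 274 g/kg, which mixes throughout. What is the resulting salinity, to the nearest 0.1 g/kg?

106.1 g/kg

After evaporation: salt = 39,000×49.4 = 1,926,600; volume = 39,000 − 6,100 = 32,900 m³
After mixing: salt = 1,926,600 + 9,310×274 = 4,477,540; volume = 32,900 + 9,310 = 42,210 m³
S = 4,477,540 / 42,210 = 106.0777 g/kg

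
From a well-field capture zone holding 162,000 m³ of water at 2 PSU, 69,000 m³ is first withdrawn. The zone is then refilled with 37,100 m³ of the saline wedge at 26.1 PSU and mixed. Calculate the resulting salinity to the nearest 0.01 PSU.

8.87 PSU

Remaining after removal: 93,000 m³ at 2 PSU (salt = 186,000)
After addition: salt = 186,000 + 37,100×26.1 = 1,154,310; volume = 130,100 m³
S = 1,154,310 / 130,100 = 8.8725 PSU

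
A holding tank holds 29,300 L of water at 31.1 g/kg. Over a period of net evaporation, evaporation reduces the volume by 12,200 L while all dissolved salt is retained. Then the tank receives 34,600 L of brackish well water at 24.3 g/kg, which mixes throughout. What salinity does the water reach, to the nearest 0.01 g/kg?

After evaporation: salt = 29,300×31.1 = 911,230; volume = 29,300 − 12,200 = 17,100 L
After mixing: salt = 911,230 + 34,600×24.3 = 1,752,010; volume = 17,100 + 34,600 = 51,700 L
S = 1,752,010 / 51,700 = 33.888 g/kg

33.89 g/kg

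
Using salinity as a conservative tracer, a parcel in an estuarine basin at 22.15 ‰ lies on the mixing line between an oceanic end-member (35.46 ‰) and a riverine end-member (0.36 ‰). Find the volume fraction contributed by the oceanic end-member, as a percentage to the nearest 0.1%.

62.1%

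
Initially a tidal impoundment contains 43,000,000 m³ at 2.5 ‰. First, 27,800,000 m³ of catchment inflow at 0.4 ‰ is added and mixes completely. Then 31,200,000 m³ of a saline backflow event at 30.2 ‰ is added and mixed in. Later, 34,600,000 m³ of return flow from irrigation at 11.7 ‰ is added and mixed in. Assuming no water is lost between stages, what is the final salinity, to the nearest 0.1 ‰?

10.7 ‰

By conservation of dissolved salt,
Initial salt = 43,000,000×2.5 = 107,500,000
After stage 1: salt = 107,500,000 + 27,800,000×0.4 = 118,620,000; volume = 70,800,000 m³; S = 1.675 ‰
After stage 2: salt = 118,620,000 + 31,200,000×30.2 = 1,060,860,000; volume = 102,000,000 m³; S = 10.401 ‰
After stage 3: salt = 1,060,860,000 + 34,600,000×11.7 = 1,465,680,000; volume = 136,600,000 m³
S = 1,465,680,000 / 136,600,000 = 10.7297 ‰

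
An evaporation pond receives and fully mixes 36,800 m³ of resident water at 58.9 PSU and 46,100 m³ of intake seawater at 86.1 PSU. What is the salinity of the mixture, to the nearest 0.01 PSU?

74.03 PSU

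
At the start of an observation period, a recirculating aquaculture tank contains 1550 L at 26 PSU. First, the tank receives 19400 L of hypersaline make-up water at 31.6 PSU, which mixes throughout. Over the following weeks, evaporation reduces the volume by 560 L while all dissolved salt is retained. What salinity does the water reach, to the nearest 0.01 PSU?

After mixing: salt = 1,550×26 + 19,400×31.6 = 653,340; volume = 20,950 L
After evaporation: salt unchanged = 653,340; volume = 20,950 − 560 = 20,390 L
S = 653,340 / 20,390 = 32.0422 PSU

32.04 PSU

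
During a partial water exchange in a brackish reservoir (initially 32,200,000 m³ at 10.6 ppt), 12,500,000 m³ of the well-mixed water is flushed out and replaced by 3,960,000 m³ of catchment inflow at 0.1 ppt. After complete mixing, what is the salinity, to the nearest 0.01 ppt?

8.84 ppt

Remaining after removal: 19,700,000 m³ at 10.6 ppt (salt = 208,820,000)
After addition: salt = 208,820,000 + 3,960,000×0.1 = 209,216,000; volume = 23,660,000 m³
S = 209,216,000 / 23,660,000 = 8.8426 ppt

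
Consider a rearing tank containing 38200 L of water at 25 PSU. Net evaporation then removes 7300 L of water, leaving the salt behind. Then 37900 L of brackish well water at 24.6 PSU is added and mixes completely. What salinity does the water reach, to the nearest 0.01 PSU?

After evaporation: salt = 38,200×25 = 955,000; volume = 38,200 − 7,300 = 30,900 L
After mixing: salt = 955,000 + 37,900×24.6 = 1,887,340; volume = 30,900 + 37,900 = 68,800 L
S = 1,887,340 / 68,800 = 27.4323 PSU

27.43 PSU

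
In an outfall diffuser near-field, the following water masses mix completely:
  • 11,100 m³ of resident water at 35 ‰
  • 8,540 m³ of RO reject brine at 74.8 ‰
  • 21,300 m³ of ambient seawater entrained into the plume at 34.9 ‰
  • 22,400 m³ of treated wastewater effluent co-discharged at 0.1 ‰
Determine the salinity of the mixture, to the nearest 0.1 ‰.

Salt balance:
salt = 11,100×35 + 8,540×74.8 + 21,300×34.9 + 22,400×0.1 = 388,500 + 638,792 + 743,370 + 2,240 = 1,772,902
volume = 11,100 + 8,540 + 21,300 + 22,400 = 63,340 m³
S = 1,772,902 / 63,340 = 27.99 ‰

28.0 ‰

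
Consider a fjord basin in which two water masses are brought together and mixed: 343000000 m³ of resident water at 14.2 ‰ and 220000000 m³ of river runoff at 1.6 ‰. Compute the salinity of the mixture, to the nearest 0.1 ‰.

By conservation of dissolved salt,
salt = 343,000,000×14.2 + 220,000,000×1.6 = 4,870,600,000 + 352,000,000 = 5,222,600,000
volume = 343,000,000 + 220,000,000 = 563,000,000 m³
S = 5,222,600,000 / 563,000,000 = 9.276 ‰

9.3 ‰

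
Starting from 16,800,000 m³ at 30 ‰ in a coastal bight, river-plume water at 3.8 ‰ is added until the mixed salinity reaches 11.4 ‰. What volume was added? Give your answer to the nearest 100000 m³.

41100000 m³

Salt balance: 16,800,000×30 + V×3.8 = (16,800,000+V)×11.4
504,000,000 + 3.8V = 191,520,000 + 11.4V
312,480,000 = 7.6V
V = 41,115,789.47 m³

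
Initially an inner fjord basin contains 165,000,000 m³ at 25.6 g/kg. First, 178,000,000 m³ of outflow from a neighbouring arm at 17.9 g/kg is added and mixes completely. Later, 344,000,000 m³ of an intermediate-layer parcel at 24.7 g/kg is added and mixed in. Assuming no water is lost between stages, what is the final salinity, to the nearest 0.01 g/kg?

Total salt / total volume:
Initial salt = 165,000,000×25.6 = 4,224,000,000
After stage 1: salt = 4,224,000,000 + 178,000,000×17.9 = 7,410,200,000; volume = 343,000,000 m³; S = 21.604 g/kg
After stage 2: salt = 7,410,200,000 + 344,000,000×24.7 = 15,907,000,000; volume = 687,000,000 m³
S = 15,907,000,000 / 687,000,000 = 23.1543 g/kg

23.15 g/kg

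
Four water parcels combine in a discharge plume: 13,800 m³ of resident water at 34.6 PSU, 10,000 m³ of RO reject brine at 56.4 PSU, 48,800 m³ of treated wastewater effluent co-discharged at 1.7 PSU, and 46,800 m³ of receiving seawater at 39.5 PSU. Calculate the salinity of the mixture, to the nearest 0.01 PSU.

24.90 PSU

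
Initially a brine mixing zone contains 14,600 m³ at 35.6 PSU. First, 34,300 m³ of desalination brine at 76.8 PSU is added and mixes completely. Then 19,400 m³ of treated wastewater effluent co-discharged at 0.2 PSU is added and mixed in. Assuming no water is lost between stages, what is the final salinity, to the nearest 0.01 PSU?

46.24 PSU

By conservation of dissolved salt,
Initial salt = 14,600×35.6 = 519,760
After stage 1: salt = 519,760 + 34,300×76.8 = 3,154,000; volume = 48,900 m³; S = 64.499 PSU
After stage 2: salt = 3,154,000 + 19,400×0.2 = 3,157,880; volume = 68,300 m³
S = 3,157,880 / 68,300 = 46.2354 PSU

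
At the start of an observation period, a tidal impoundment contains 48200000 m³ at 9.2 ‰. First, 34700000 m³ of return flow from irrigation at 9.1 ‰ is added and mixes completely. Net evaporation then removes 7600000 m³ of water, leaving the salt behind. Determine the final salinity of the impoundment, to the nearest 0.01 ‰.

After mixing: salt = 48,200,000×9.2 + 34,700,000×9.1 = 759,210,000; volume = 82,900,000 m³
After evaporation: salt unchanged = 759,210,000; volume = 82,900,000 − 7,600,000 = 75,300,000 m³
S = 759,210,000 / 75,300,000 = 10.0825 ‰

10.08 ‰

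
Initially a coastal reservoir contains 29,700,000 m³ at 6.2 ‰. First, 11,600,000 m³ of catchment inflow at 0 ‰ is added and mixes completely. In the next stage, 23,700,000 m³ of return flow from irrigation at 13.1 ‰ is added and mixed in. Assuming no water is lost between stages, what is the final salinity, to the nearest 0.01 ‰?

7.61 ‰

Conserving salt mass:
Initial salt = 29,700,000×6.2 = 184,140,000
After stage 1: salt = 184,140,000 + 11,600,000×0 = 184,140,000; volume = 41,300,000 m³; S = 4.459 ‰
After stage 2: salt = 184,140,000 + 23,700,000×13.1 = 494,610,000; volume = 65,000,000 m³
S = 494,610,000 / 65,000,000 = 7.6094 ‰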